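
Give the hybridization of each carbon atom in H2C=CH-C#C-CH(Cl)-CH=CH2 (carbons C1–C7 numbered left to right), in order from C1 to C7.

C1: 3 σ bonds, plus one π bond; 3 regions of electron density → sp2.
C2: 3 σ bonds, plus one π bond; 3 regions of electron density → sp2.
C3 (2 σ bonds, plus two π bonds) has steric number 2: sp.
C4 has 2 σ bonds, plus two π bonds: steric number 2 → sp.
C5 has 4 σ bonds: steric number 4 → sp3.
C6 (3 σ bonds, plus one π bond) has steric number 3: sp2.
C7 carries 3 σ bonds, plus one π bond, giving a steric number of 3, so it is sp2.

C1 sp2, C2 sp2, C3 sp, C4 sp, C5 sp3, C6 sp2, C7 sp2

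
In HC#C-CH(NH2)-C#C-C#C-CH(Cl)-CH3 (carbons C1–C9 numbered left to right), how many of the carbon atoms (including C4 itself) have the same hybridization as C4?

C4 is sp (two π bonds).
C1: sp ✓
C2: sp ✓
C3: sp3
C4: sp ✓
C5: sp ✓
C6: sp ✓
C7: sp ✓
C8: sp3
C9: sp3
6 carbons are sp.

6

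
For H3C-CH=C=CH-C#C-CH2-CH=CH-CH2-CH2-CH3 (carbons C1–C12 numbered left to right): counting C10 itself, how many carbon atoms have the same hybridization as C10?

C10 is sp3 (only σ bonds).
C1: sp3 ✓
C2: sp2
C3: sp
C4: sp2
C5: sp
C6: sp
C7: sp3 ✓
C8: sp2
C9: sp2
C10: sp3 ✓
C11: sp3 ✓
C12: sp3 ✓
5 carbons are sp3.

5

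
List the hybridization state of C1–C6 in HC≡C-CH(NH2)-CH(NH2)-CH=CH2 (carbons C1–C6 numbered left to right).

C1 sp, C2 sp, C3 sp3, C4 sp3, C5 sp2, C6 sp2

C1 (2 σ bonds, plus two π bonds) has steric number 2: sp.
C2 is sp: 2 σ bonds, plus two π bonds, 2 electron-density regions.
C3 — 4 σ bonds. Steric number 4, so sp3.
C4 is sp3: 4 σ bonds, 4 electron-density regions.
C5: 3 σ bonds, plus one π bond; 3 regions of electron density → sp2.
C6 has 3 σ bonds, plus one π bond: steric number 3 → sp2.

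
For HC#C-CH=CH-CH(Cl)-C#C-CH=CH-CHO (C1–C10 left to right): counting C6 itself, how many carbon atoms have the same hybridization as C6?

C6 is sp (two π bonds).
C1: sp ✓
C2: sp ✓
C3: sp2
C4: sp2
C5: sp3
C6: sp ✓
C7: sp ✓
C8: sp2
C9: sp2
C10: sp2
4 carbons are sp.

4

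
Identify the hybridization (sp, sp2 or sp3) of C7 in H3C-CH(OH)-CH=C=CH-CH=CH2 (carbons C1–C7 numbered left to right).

C7: 3 σ bonds, plus one π bond — 3 electron domains, sp2.

sp²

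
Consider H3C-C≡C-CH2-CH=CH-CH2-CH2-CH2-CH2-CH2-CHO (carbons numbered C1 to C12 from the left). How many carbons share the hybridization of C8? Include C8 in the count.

C8 is sp3 (only σ bonds).
C1: sp3 ✓
C2: sp
C3: sp
C4: sp3 ✓
C5: sp2
C6: sp2
C7: sp3 ✓
C8: sp3 ✓
C9: sp3 ✓
C10: sp3 ✓
C11: sp3 ✓
C12: sp2
7 carbons are sp3.

7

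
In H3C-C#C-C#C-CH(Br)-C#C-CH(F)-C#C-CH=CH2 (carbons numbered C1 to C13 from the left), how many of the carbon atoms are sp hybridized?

C1: sp3
C2: sp ✓
C3: sp ✓
C4: sp ✓
C5: sp ✓
C6: sp3
C7: sp ✓
C8: sp ✓
C9: sp3
C10: sp ✓
C11: sp ✓
C12: sp2
C13: sp2
C2, C3, C4, C5, C7, C8, C10, C11 → 8 sp carbons.

8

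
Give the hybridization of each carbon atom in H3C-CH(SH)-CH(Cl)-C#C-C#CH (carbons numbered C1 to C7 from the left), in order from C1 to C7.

C1: 4 σ bonds; 4 regions of electron density → sp3.
C2: 4 σ bonds; 4 regions of electron density → sp3.
C3 is sp3: 4 σ bonds, 4 electron-density regions.
C4 — 2 σ bonds, plus two π bonds. Steric number 2, so sp.
C5 (2 σ bonds, plus two π bonds) has steric number 2: sp.
C6 has 2 σ bonds, plus two π bonds: steric number 2 → sp.
C7 carries 2 σ bonds, plus two π bonds, giving a steric number of 2, so it is sp.

C1 sp3, C2 sp3, C3 sp3, C4 sp, C5 sp, C6 sp, C7 sp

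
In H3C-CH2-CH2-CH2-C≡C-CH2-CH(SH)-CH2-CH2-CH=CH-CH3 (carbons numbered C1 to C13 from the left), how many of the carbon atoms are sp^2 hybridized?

2

C1: sp3
C2: sp3
C3: sp3
C4: sp3
C5: sp
C6: sp
C7: sp3
C8: sp3
C9: sp3
C10: sp3
C11: sp2 ✓
C12: sp2 ✓
C13: sp3
C11, C12 → 2 sp2 carbons.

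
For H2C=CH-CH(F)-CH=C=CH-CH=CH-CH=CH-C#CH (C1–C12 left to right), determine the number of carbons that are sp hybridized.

3

C1: sp2
C2: sp2
C3: sp3
C4: sp2
C5: sp ✓
C6: sp2
C7: sp2
C8: sp2
C9: sp2
C10: sp2
C11: sp ✓
C12: sp ✓
C5, C11, C12 → 3 sp carbons.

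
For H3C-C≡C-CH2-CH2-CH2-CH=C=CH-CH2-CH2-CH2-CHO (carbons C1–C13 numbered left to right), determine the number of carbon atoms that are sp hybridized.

3

C1: sp3
C2: sp ✓
C3: sp ✓
C4: sp3
C5: sp3
C6: sp3
C7: sp2
C8: sp ✓
C9: sp2
C10: sp3
C11: sp3
C12: sp3
C13: sp2
C2, C3, C8 → 3 sp carbons.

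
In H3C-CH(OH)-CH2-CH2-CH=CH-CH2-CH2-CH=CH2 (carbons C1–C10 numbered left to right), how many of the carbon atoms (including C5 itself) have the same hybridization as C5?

C5 is sp2 (one π bond).
C1: sp3
C2: sp3
C3: sp3
C4: sp3
C5: sp2 ✓
C6: sp2 ✓
C7: sp3
C8: sp3
C9: sp2 ✓
C10: sp2 ✓
4 carbons are sp2.

4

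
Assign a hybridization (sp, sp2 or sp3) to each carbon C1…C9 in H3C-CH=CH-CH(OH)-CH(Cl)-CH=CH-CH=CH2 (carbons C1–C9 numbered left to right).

C1 — 4 σ bonds. Steric number 4, so sp3.
C2 (3 σ bonds, plus one π bond) has steric number 3: sp2.
C3 has 3 σ bonds, plus one π bond: steric number 3 → sp2.
C4 carries 4 σ bonds, giving a steric number of 4, so it is sp3.
C5 carries 4 σ bonds, giving a steric number of 4, so it is sp3.
C6 is sp2: 3 σ bonds, plus one π bond, 3 electron-density regions.
C7 has 3 σ bonds, plus one π bond: steric number 3 → sp2.
C8: 3 σ bonds, plus one π bond — 3 electron domains, sp2.
C9 — 3 σ bonds, plus one π bond. Steric number 3, so sp2.

C1 sp3, C2 sp2, C3 sp2, C4 sp3, C5 sp3, C6 sp2, C7 sp2, C8 sp2, C9 sp2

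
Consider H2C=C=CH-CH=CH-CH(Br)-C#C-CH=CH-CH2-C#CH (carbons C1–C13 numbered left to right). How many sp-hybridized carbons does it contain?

5

C1: sp2
C2: sp ✓
C3: sp2
C4: sp2
C5: sp2
C6: sp3
C7: sp ✓
C8: sp ✓
C9: sp2
C10: sp2
C11: sp3
C12: sp ✓
C13: sp ✓
C2, C7, C8, C12, C13 → 5 sp carbons.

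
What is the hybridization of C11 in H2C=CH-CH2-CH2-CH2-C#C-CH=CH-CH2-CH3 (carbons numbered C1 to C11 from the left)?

C11 — 4 σ bonds. Steric number 4, so sp3.

sp³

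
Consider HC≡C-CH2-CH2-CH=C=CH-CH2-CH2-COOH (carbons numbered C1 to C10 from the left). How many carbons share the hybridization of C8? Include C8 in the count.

C8 is sp3 (only σ bonds).
C1: sp
C2: sp
C3: sp3 ✓
C4: sp3 ✓
C5: sp2
C6: sp
C7: sp2
C8: sp3 ✓
C9: sp3 ✓
C10: sp2
4 carbons are sp3.

4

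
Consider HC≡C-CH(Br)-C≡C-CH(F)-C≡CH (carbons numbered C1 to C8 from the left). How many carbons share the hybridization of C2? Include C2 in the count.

6

C2 is sp (two π bonds).
C1: sp ✓
C2: sp ✓
C3: sp3
C4: sp ✓
C5: sp ✓
C6: sp3
C7: sp ✓
C8: sp ✓
6 carbons are sp.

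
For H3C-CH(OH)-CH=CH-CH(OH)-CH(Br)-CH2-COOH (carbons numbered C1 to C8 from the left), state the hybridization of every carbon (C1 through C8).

C1 sp3, C2 sp3, C3 sp2, C4 sp2, C5 sp3, C6 sp3, C7 sp3, C8 sp2

C1 has 4 σ bonds: steric number 4 → sp3.
C2 is sp3: 4 σ bonds, 4 electron-density regions.
C3 carries 3 σ bonds, plus one π bond, giving a steric number of 3, so it is sp2.
C4 has 3 σ bonds, plus one π bond: steric number 3 → sp2.
C5 carries 4 σ bonds, giving a steric number of 4, so it is sp3.
C6 (4 σ bonds) has steric number 4: sp3.
C7 — 4 σ bonds. Steric number 4, so sp3.
C8 carries 3 σ bonds, plus one π bond, giving a steric number of 3, so it is sp2.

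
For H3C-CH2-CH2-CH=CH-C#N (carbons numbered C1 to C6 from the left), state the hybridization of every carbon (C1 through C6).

C1 carries 4 σ bonds, giving a steric number of 4, so it is sp3.
C2 is sp3: 4 σ bonds, 4 electron-density regions.
C3: 4 σ bonds — 4 electron domains, sp3.
C4 (3 σ bonds, plus one π bond) has steric number 3: sp2.
C5 has 3 σ bonds, plus one π bond: steric number 3 → sp2.
C6 is sp: 2 σ bonds, plus two π bonds, 2 electron-density regions.

C1 sp3, C2 sp3, C3 sp3, C4 sp2, C5 sp2, C6 sp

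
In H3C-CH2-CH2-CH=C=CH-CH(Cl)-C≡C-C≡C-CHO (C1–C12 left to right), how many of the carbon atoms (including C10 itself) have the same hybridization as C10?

C10 is sp (two π bonds).
C1: sp3
C2: sp3
C3: sp3
C4: sp2
C5: sp ✓
C6: sp2
C7: sp3
C8: sp ✓
C9: sp ✓
C10: sp ✓
C11: sp ✓
C12: sp2
5 carbons are sp.

5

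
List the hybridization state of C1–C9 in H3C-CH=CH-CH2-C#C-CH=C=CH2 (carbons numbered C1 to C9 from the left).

C1 has 4 σ bonds: steric number 4 → sp3.
C2 — 3 σ bonds, plus one π bond. Steric number 3, so sp2.
C3: 3 σ bonds, plus one π bond — 3 electron domains, sp2.
C4: 4 σ bonds — 4 electron domains, sp3.
C5: 2 σ bonds, plus two π bonds; 2 regions of electron density → sp.
C6 (2 σ bonds, plus two π bonds) has steric number 2: sp.
C7 — 3 σ bonds, plus one π bond. Steric number 3, so sp2.
C8 — 2 σ bonds, plus two π bonds. Steric number 2, so sp.
C9: 3 σ bonds, plus one π bond; 3 regions of electron density → sp2.

C1 sp3, C2 sp2, C3 sp2, C4 sp3, C5 sp, C6 sp, C7 sp2, C8 sp, C9 sp2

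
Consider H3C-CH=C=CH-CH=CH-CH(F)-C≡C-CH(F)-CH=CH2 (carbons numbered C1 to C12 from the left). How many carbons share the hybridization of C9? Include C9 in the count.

3

C9 is sp (two π bonds).
C1: sp3
C2: sp2
C3: sp ✓
C4: sp2
C5: sp2
C6: sp2
C7: sp3
C8: sp ✓
C9: sp ✓
C10: sp3
C11: sp2
C12: sp2
3 carbons are sp.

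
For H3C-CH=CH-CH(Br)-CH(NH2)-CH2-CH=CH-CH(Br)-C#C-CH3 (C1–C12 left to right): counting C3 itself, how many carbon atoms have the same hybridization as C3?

4

C3 is sp2 (one π bond).
C1: sp3
C2: sp2 ✓
C3: sp2 ✓
C4: sp3
C5: sp3
C6: sp3
C7: sp2 ✓
C8: sp2 ✓
C9: sp3
C10: sp
C11: sp
C12: sp3
4 carbons are sp2.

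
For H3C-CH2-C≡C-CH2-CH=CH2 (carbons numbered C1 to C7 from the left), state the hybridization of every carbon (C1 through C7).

C1 is sp3: 4 σ bonds, 4 electron-density regions.
C2 — 4 σ bonds. Steric number 4, so sp3.
C3 (2 σ bonds, plus two π bonds) has steric number 2: sp.
C4: 2 σ bonds, plus two π bonds; 2 regions of electron density → sp.
C5 (4 σ bonds) has steric number 4: sp3.
C6 (3 σ bonds, plus one π bond) has steric number 3: sp2.
C7 carries 3 σ bonds, plus one π bond, giving a steric number of 3, so it is sp2.

C1 sp3, C2 sp3, C3 sp, C4 sp, C5 sp3, C6 sp2, C7 sp2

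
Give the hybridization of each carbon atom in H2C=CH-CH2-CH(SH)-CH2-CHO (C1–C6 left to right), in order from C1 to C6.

C1 sp2, C2 sp2, C3 sp3, C4 sp3, C5 sp3, C6 sp2

C1 has 3 σ bonds, plus one π bond: steric number 3 → sp2.
C2: 3 σ bonds, plus one π bond — 3 electron domains, sp2.
C3 is sp3: 4 σ bonds, 4 electron-density regions.
C4: 4 σ bonds — 4 electron domains, sp3.
C5 is sp3: 4 σ bonds, 4 electron-density regions.
C6 is sp2: 3 σ bonds, plus one π bond, 3 electron-density regions.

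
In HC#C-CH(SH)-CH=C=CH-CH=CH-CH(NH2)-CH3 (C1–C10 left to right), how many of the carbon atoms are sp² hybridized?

4

C1: sp
C2: sp
C3: sp3
C4: sp2 ✓
C5: sp
C6: sp2 ✓
C7: sp2 ✓
C8: sp2 ✓
C9: sp3
C10: sp3
C4, C6, C7, C8 → 4 sp2 carbons.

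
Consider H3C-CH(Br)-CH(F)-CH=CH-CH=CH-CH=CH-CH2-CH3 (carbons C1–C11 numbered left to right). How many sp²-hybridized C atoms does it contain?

6

C1: sp3
C2: sp3
C3: sp3
C4: sp2 ✓
C5: sp2 ✓
C6: sp2 ✓
C7: sp2 ✓
C8: sp2 ✓
C9: sp2 ✓
C10: sp3
C11: sp3
C4, C5, C6, C7, C8, C9 → 6 sp2 carbons.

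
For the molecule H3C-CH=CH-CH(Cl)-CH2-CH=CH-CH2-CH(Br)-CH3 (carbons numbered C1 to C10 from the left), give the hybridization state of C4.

sp³

C4 (4 σ bonds) has steric number 4: sp3.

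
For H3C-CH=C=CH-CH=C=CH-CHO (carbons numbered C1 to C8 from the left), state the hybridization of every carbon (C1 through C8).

C1 sp3, C2 sp2, C3 sp, C4 sp2, C5 sp2, C6 sp, C7 sp2, C8 sp2

C1 is sp3: 4 σ bonds, 4 electron-density regions.
C2 has 3 σ bonds, plus one π bond: steric number 3 → sp2.
C3 (2 σ bonds, plus two π bonds) has steric number 2: sp.
C4: 3 σ bonds, plus one π bond — 3 electron domains, sp2.
C5 has 3 σ bonds, plus one π bond: steric number 3 → sp2.
C6: 2 σ bonds, plus two π bonds — 2 electron domains, sp.
C7: 3 σ bonds, plus one π bond; 3 regions of electron density → sp2.
C8 (3 σ bonds, plus one π bond) has steric number 3: sp2.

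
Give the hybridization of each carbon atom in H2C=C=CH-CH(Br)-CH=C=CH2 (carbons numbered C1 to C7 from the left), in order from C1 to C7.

C1 sp2, C2 sp, C3 sp2, C4 sp3, C5 sp2, C6 sp, C7 sp2

C1: 3 σ bonds, plus one π bond — 3 electron domains, sp2.
C2 carries 2 σ bonds, plus two π bonds, giving a steric number of 2, so it is sp.
C3 carries 3 σ bonds, plus one π bond, giving a steric number of 3, so it is sp2.
C4 has 4 σ bonds: steric number 4 → sp3.
C5 (3 σ bonds, plus one π bond) has steric number 3: sp2.
C6: 2 σ bonds, plus two π bonds — 2 electron domains, sp.
C7: 3 σ bonds, plus one π bond; 3 regions of electron density → sp2.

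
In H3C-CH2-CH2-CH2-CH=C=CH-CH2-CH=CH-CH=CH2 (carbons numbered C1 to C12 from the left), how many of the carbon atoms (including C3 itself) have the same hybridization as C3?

C3 is sp3 (only σ bonds).
C1: sp3 ✓
C2: sp3 ✓
C3: sp3 ✓
C4: sp3 ✓
C5: sp2
C6: sp
C7: sp2
C8: sp3 ✓
C9: sp2
C10: sp2
C11: sp2
C12: sp2
5 carbons are sp3.

5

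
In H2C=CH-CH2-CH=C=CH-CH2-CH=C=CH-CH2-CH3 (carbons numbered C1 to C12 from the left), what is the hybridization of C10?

sp^2

C10 (3 σ bonds, plus one π bond) has steric number 3: sp2.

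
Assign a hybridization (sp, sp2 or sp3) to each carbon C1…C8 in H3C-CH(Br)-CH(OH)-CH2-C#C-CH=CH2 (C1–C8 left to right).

C1 (4 σ bonds) has steric number 4: sp3.
C2 (4 σ bonds) has steric number 4: sp3.
C3: 4 σ bonds; 4 regions of electron density → sp3.
C4 (4 σ bonds) has steric number 4: sp3.
C5: 2 σ bonds, plus two π bonds — 2 electron domains, sp.
C6 — 2 σ bonds, plus two π bonds. Steric number 2, so sp.
C7 — 3 σ bonds, plus one π bond. Steric number 3, so sp2.
C8: 3 σ bonds, plus one π bond; 3 regions of electron density → sp2.

C1 sp3, C2 sp3, C3 sp3, C4 sp3, C5 sp, C6 sp, C7 sp2, C8 sp2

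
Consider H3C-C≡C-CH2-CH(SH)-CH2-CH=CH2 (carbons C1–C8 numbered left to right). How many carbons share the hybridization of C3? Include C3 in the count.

C3 is sp (two π bonds).
C1: sp3
C2: sp ✓
C3: sp ✓
C4: sp3
C5: sp3
C6: sp3
C7: sp2
C8: sp2
2 carbons are sp.

2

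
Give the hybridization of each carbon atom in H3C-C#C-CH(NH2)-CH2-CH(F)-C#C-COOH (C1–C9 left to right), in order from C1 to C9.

C1 sp3, C2 sp, C3 sp, C4 sp3, C5 sp3, C6 sp3, C7 sp, C8 sp, C9 sp2

C1 (4 σ bonds) has steric number 4: sp3.
C2 is sp: 2 σ bonds, plus two π bonds, 2 electron-density regions.
C3 (2 σ bonds, plus two π bonds) has steric number 2: sp.
C4 carries 4 σ bonds, giving a steric number of 4, so it is sp3.
C5 carries 4 σ bonds, giving a steric number of 4, so it is sp3.
C6 (4 σ bonds) has steric number 4: sp3.
C7 is sp: 2 σ bonds, plus two π bonds, 2 electron-density regions.
C8 is sp: 2 σ bonds, plus two π bonds, 2 electron-density regions.
C9 has 3 σ bonds, plus one π bond: steric number 3 → sp2.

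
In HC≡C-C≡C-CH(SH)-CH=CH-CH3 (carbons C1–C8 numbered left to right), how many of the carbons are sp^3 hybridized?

C1: sp
C2: sp
C3: sp
C4: sp
C5: sp3 ✓
C6: sp2
C7: sp2
C8: sp3 ✓
C5, C8 → 2 sp3 carbons.

2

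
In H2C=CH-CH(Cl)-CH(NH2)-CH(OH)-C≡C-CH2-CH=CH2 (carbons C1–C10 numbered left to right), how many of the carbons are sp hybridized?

2

C1: sp2
C2: sp2
C3: sp3
C4: sp3
C5: sp3
C6: sp ✓
C7: sp ✓
C8: sp3
C9: sp2
C10: sp2
C6, C7 → 2 sp carbons.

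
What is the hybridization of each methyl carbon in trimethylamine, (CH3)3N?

Each methyl carbon carries 4 σ bonds, giving a steric number of 4, so it is sp3.

sp^3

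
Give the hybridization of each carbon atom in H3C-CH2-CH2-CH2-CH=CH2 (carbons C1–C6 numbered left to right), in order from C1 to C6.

C1 sp3, C2 sp3, C3 sp3, C4 sp3, C5 sp2, C6 sp2

C1 — 4 σ bonds. Steric number 4, so sp3.
C2 is sp3: 4 σ bonds, 4 electron-density regions.
C3 — 4 σ bonds. Steric number 4, so sp3.
C4 — 4 σ bonds. Steric number 4, so sp3.
C5 is sp2: 3 σ bonds, plus one π bond, 3 electron-density regions.
C6 carries 3 σ bonds, plus one π bond, giving a steric number of 3, so it is sp2.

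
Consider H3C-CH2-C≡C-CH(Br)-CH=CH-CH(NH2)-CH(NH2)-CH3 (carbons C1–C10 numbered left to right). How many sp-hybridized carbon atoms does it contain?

2

C1: sp3
C2: sp3
C3: sp ✓
C4: sp ✓
C5: sp3
C6: sp2
C7: sp2
C8: sp3
C9: sp3
C10: sp3
C3, C4 → 2 sp carbons.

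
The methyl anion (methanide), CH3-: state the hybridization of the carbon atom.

Three σ bonds + one lone pair = steric number 4 → sp3, pyramidal.

sp³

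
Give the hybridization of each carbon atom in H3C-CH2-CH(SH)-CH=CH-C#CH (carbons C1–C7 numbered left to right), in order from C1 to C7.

C1: 4 σ bonds; 4 regions of electron density → sp3.
C2 — 4 σ bonds. Steric number 4, so sp3.
C3 carries 4 σ bonds, giving a steric number of 4, so it is sp3.
C4 — 3 σ bonds, plus one π bond. Steric number 3, so sp2.
C5 — 3 σ bonds, plus one π bond. Steric number 3, so sp2.
C6 carries 2 σ bonds, plus two π bonds, giving a steric number of 2, so it is sp.
C7 — 2 σ bonds, plus two π bonds. Steric number 2, so sp.

C1 sp3, C2 sp3, C3 sp3, C4 sp2, C5 sp2, C6 sp, C7 sp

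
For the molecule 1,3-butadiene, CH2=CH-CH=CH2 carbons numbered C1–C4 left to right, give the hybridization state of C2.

sp2

C2 carries 3 σ bonds, plus one π bond, giving a steric number of 3, so it is sp2.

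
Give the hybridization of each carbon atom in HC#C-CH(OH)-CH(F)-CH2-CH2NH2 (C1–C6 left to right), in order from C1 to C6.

C1 sp, C2 sp, C3 sp3, C4 sp3, C5 sp3, C6 sp3

C1 is sp: 2 σ bonds, plus two π bonds, 2 electron-density regions.
C2: 2 σ bonds, plus two π bonds; 2 regions of electron density → sp.
C3 (4 σ bonds) has steric number 4: sp3.
C4 carries 4 σ bonds, giving a steric number of 4, so it is sp3.
C5 (4 σ bonds) has steric number 4: sp3.
C6 carries 4 σ bonds, giving a steric number of 4, so it is sp3.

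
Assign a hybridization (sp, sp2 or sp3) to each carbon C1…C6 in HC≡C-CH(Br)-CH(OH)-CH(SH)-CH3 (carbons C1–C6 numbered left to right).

C1 is sp: 2 σ bonds, plus two π bonds, 2 electron-density regions.
C2: 2 σ bonds, plus two π bonds — 2 electron domains, sp.
C3 has 4 σ bonds: steric number 4 → sp3.
C4: 4 σ bonds; 4 regions of electron density → sp3.
C5: 4 σ bonds — 4 electron domains, sp3.
C6 is sp3: 4 σ bonds, 4 electron-density regions.

C1 sp, C2 sp, C3 sp3, C4 sp3, C5 sp3, C6 sp3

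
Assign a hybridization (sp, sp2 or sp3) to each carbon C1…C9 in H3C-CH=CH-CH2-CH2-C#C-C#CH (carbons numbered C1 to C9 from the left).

C1 sp3, C2 sp2, C3 sp2, C4 sp3, C5 sp3, C6 sp, C7 sp, C8 sp, C9 sp

C1: 4 σ bonds; 4 regions of electron density → sp3.
C2 is sp2: 3 σ bonds, plus one π bond, 3 electron-density regions.
C3 carries 3 σ bonds, plus one π bond, giving a steric number of 3, so it is sp2.
C4 carries 4 σ bonds, giving a steric number of 4, so it is sp3.
C5 — 4 σ bonds. Steric number 4, so sp3.
C6 is sp: 2 σ bonds, plus two π bonds, 2 electron-density regions.
C7 (2 σ bonds, plus two π bonds) has steric number 2: sp.
C8 carries 2 σ bonds, plus two π bonds, giving a steric number of 2, so it is sp.
C9 has 2 σ bonds, plus two π bonds: steric number 2 → sp.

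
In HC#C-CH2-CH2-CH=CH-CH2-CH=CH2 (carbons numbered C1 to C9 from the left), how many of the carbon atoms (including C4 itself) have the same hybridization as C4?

C4 is sp3 (only σ bonds).
C1: sp
C2: sp
C3: sp3 ✓
C4: sp3 ✓
C5: sp2
C6: sp2
C7: sp3 ✓
C8: sp2
C9: sp2
3 carbons are sp3.

3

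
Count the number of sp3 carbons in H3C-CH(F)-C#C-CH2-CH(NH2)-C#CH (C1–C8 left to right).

C1: sp3 ✓
C2: sp3 ✓
C3: sp
C4: sp
C5: sp3 ✓
C6: sp3 ✓
C7: sp
C8: sp
C1, C2, C5, C6 → 4 sp3 carbons.

4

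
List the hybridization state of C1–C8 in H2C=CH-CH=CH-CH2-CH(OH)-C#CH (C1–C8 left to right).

C1 sp2, C2 sp2, C3 sp2, C4 sp2, C5 sp3, C6 sp3, C7 sp, C8 sp

C1: 3 σ bonds, plus one π bond; 3 regions of electron density → sp2.
C2 has 3 σ bonds, plus one π bond: steric number 3 → sp2.
C3 is sp2: 3 σ bonds, plus one π bond, 3 electron-density regions.
C4 is sp2: 3 σ bonds, plus one π bond, 3 electron-density regions.
C5: 4 σ bonds — 4 electron domains, sp3.
C6 has 4 σ bonds: steric number 4 → sp3.
C7 carries 2 σ bonds, plus two π bonds, giving a steric number of 2, so it is sp.
C8: 2 σ bonds, plus two π bonds; 2 regions of electron density → sp.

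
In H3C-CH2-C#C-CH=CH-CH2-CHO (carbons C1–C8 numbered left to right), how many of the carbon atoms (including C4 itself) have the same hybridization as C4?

C4 is sp (two π bonds).
C1: sp3
C2: sp3
C3: sp ✓
C4: sp ✓
C5: sp2
C6: sp2
C7: sp3
C8: sp2
2 carbons are sp.

2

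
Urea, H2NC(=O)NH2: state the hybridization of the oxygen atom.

sp^2

The oxygen atom carries 1 σ bond and 2 lone pairs, plus one π bond, giving a steric number of 3, so it is sp2.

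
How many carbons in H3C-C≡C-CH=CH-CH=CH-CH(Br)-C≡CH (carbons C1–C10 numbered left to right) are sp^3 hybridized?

C1: sp3 ✓
C2: sp
C3: sp
C4: sp2
C5: sp2
C6: sp2
C7: sp2
C8: sp3 ✓
C9: sp
C10: sp
C1, C8 → 2 sp3 carbons.

2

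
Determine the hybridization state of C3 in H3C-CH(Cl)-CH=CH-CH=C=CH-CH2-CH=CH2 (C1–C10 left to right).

C3 is sp2: 3 σ bonds, plus one π bond, 3 electron-density regions.

sp²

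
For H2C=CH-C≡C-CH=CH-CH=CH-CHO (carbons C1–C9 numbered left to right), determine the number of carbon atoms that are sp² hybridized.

C1: sp2 ✓
C2: sp2 ✓
C3: sp
C4: sp
C5: sp2 ✓
C6: sp2 ✓
C7: sp2 ✓
C8: sp2 ✓
C9: sp2 ✓
C1, C2, C5, C6, C7, C8, C9 → 7 sp2 carbons.

7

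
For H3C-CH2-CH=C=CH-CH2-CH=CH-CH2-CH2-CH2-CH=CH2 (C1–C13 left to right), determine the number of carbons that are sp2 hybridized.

6

C1: sp3
C2: sp3
C3: sp2 ✓
C4: sp
C5: sp2 ✓
C6: sp3
C7: sp2 ✓
C8: sp2 ✓
C9: sp3
C10: sp3
C11: sp3
C12: sp2 ✓
C13: sp2 ✓
C3, C5, C7, C8, C12, C13 → 6 sp2 carbons.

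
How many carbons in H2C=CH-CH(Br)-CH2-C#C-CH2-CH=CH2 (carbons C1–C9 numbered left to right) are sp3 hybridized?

C1: sp2
C2: sp2
C3: sp3 ✓
C4: sp3 ✓
C5: sp
C6: sp
C7: sp3 ✓
C8: sp2
C9: sp2
C3, C4, C7 → 3 sp3 carbons.

3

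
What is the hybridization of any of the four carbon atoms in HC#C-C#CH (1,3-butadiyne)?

sp

Every carbon is part of a C≡C triple bond: two σ regions → sp.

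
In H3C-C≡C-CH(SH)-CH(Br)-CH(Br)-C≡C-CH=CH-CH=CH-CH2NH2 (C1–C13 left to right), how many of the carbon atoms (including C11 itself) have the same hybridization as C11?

4

C11 is sp2 (one π bond).
C1: sp3
C2: sp
C3: sp
C4: sp3
C5: sp3
C6: sp3
C7: sp
C8: sp
C9: sp2 ✓
C10: sp2 ✓
C11: sp2 ✓
C12: sp2 ✓
C13: sp3
4 carbons are sp2.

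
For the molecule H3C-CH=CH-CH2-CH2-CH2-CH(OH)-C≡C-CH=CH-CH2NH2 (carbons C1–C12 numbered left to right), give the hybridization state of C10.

C10 (3 σ bonds, plus one π bond) has steric number 3: sp2.

sp²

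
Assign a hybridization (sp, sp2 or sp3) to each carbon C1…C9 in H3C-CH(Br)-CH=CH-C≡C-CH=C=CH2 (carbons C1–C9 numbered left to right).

C1: 4 σ bonds; 4 regions of electron density → sp3.
C2 has 4 σ bonds: steric number 4 → sp3.
C3: 3 σ bonds, plus one π bond; 3 regions of electron density → sp2.
C4: 3 σ bonds, plus one π bond; 3 regions of electron density → sp2.
C5 has 2 σ bonds, plus two π bonds: steric number 2 → sp.
C6 (2 σ bonds, plus two π bonds) has steric number 2: sp.
C7 carries 3 σ bonds, plus one π bond, giving a steric number of 3, so it is sp2.
C8 — 2 σ bonds, plus two π bonds. Steric number 2, so sp.
C9: 3 σ bonds, plus one π bond; 3 regions of electron density → sp2.

C1 sp3, C2 sp3, C3 sp2, C4 sp2, C5 sp, C6 sp, C7 sp2, C8 sp, C9 sp2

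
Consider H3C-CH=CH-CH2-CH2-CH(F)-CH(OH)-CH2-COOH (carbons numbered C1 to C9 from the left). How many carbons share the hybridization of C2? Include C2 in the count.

3

C2 is sp2 (one π bond).
C1: sp3
C2: sp2 ✓
C3: sp2 ✓
C4: sp3
C5: sp3
C6: sp3
C7: sp3
C8: sp3
C9: sp2 ✓
3 carbons are sp2.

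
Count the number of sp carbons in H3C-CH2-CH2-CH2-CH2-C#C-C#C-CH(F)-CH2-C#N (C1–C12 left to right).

C1: sp3
C2: sp3
C3: sp3
C4: sp3
C5: sp3
C6: sp ✓
C7: sp ✓
C8: sp ✓
C9: sp ✓
C10: sp3
C11: sp3
C12: sp ✓
C6, C7, C8, C9, C12 → 5 sp carbons.

5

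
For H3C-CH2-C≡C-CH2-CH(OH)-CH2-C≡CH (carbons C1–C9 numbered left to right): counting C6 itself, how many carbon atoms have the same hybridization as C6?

C6 is sp3 (only σ bonds).
C1: sp3 ✓
C2: sp3 ✓
C3: sp
C4: sp
C5: sp3 ✓
C6: sp3 ✓
C7: sp3 ✓
C8: sp
C9: sp
5 carbons are sp3.

5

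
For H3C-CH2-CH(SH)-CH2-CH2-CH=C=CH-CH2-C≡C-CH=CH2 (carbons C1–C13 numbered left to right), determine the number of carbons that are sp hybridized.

3

C1: sp3
C2: sp3
C3: sp3
C4: sp3
C5: sp3
C6: sp2
C7: sp ✓
C8: sp2
C9: sp3
C10: sp ✓
C11: sp ✓
C12: sp2
C13: sp2
C7, C10, C11 → 3 sp carbons.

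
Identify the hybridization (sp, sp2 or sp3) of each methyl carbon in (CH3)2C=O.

Each methyl carbon has 4 σ bonds: steric number 4 → sp3.

sp^3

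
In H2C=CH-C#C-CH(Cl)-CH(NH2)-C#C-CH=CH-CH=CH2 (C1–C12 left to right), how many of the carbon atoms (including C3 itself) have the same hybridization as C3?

4

C3 is sp (two π bonds).
C1: sp2
C2: sp2
C3: sp ✓
C4: sp ✓
C5: sp3
C6: sp3
C7: sp ✓
C8: sp ✓
C9: sp2
C10: sp2
C11: sp2
C12: sp2
4 carbons are sp.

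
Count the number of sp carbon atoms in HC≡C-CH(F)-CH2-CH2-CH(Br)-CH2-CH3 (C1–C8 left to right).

C1: sp ✓
C2: sp ✓
C3: sp3
C4: sp3
C5: sp3
C6: sp3
C7: sp3
C8: sp3
C1, C2 → 2 sp carbons.

2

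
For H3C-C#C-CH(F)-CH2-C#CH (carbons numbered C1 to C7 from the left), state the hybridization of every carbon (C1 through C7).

C1 — 4 σ bonds. Steric number 4, so sp3.
C2 — 2 σ bonds, plus two π bonds. Steric number 2, so sp.
C3: 2 σ bonds, plus two π bonds — 2 electron domains, sp.
C4 has 4 σ bonds: steric number 4 → sp3.
C5 is sp3: 4 σ bonds, 4 electron-density regions.
C6 is sp: 2 σ bonds, plus two π bonds, 2 electron-density regions.
C7 carries 2 σ bonds, plus two π bonds, giving a steric number of 2, so it is sp.

C1 sp3, C2 sp, C3 sp, C4 sp3, C5 sp3, C6 sp, C7 sp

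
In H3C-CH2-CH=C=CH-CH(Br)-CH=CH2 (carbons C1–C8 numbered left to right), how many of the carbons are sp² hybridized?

4

C1: sp3
C2: sp3
C3: sp2 ✓
C4: sp
C5: sp2 ✓
C6: sp3
C7: sp2 ✓
C8: sp2 ✓
C3, C5, C7, C8 → 4 sp2 carbons.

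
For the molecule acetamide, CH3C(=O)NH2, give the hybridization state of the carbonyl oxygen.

sp²

The carbonyl oxygen (1 σ bond and 2 lone pairs, plus one π bond) has steric number 3: sp2.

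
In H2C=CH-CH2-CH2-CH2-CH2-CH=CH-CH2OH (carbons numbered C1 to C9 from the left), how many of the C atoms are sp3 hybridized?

5

C1: sp2
C2: sp2
C3: sp3 ✓
C4: sp3 ✓
C5: sp3 ✓
C6: sp3 ✓
C7: sp2
C8: sp2
C9: sp3 ✓
C3, C4, C5, C6, C9 → 5 sp3 carbons.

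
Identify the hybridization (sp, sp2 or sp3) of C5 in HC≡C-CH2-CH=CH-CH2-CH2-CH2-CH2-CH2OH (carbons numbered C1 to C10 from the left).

sp2

C5 — 3 σ bonds, plus one π bond. Steric number 3, so sp2.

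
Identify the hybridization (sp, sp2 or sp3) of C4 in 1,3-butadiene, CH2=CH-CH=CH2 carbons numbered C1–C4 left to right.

sp^2

C4 has 3 σ bonds, plus one π bond: steric number 3 → sp2.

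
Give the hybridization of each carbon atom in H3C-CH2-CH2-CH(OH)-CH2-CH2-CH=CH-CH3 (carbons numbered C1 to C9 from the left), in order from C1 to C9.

C1 carries 4 σ bonds, giving a steric number of 4, so it is sp3.
C2 carries 4 σ bonds, giving a steric number of 4, so it is sp3.
C3 is sp3: 4 σ bonds, 4 electron-density regions.
C4 — 4 σ bonds. Steric number 4, so sp3.
C5 has 4 σ bonds: steric number 4 → sp3.
C6 (4 σ bonds) has steric number 4: sp3.
C7 is sp2: 3 σ bonds, plus one π bond, 3 electron-density regions.
C8 carries 3 σ bonds, plus one π bond, giving a steric number of 3, so it is sp2.
C9 — 4 σ bonds. Steric number 4, so sp3.

C1 sp3, C2 sp3, C3 sp3, C4 sp3, C5 sp3, C6 sp3, C7 sp2, C8 sp2, C9 sp3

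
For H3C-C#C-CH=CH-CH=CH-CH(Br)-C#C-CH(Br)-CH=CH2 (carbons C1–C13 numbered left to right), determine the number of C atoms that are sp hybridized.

4

C1: sp3
C2: sp ✓
C3: sp ✓
C4: sp2
C5: sp2
C6: sp2
C7: sp2
C8: sp3
C9: sp ✓
C10: sp ✓
C11: sp3
C12: sp2
C13: sp2
C2, C3, C9, C10 → 4 sp carbons.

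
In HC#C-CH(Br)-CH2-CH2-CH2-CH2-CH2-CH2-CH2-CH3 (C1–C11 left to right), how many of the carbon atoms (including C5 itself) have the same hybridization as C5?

9

C5 is sp3 (only σ bonds).
C1: sp
C2: sp
C3: sp3 ✓
C4: sp3 ✓
C5: sp3 ✓
C6: sp3 ✓
C7: sp3 ✓
C8: sp3 ✓
C9: sp3 ✓
C10: sp3 ✓
C11: sp3 ✓
9 carbons are sp3.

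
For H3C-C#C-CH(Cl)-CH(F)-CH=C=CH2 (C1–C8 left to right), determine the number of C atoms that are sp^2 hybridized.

2

C1: sp3
C2: sp
C3: sp
C4: sp3
C5: sp3
C6: sp2 ✓
C7: sp
C8: sp2 ✓
C6, C8 → 2 sp2 carbons.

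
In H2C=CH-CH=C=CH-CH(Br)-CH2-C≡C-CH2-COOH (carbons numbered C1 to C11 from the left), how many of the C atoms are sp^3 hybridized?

3

C1: sp2
C2: sp2
C3: sp2
C4: sp
C5: sp2
C6: sp3 ✓
C7: sp3 ✓
C8: sp
C9: sp
C10: sp3 ✓
C11: sp2
C6, C7, C10 → 3 sp3 carbons.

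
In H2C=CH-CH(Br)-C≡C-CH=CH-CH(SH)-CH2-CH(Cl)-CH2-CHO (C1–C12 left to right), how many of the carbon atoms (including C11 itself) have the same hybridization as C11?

5

C11 is sp3 (only σ bonds).
C1: sp2
C2: sp2
C3: sp3 ✓
C4: sp
C5: sp
C6: sp2
C7: sp2
C8: sp3 ✓
C9: sp3 ✓
C10: sp3 ✓
C11: sp3 ✓
C12: sp2
5 carbons are sp3.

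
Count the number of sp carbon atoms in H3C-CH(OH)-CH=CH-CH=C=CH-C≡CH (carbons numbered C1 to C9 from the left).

3

C1: sp3
C2: sp3
C3: sp2
C4: sp2
C5: sp2
C6: sp ✓
C7: sp2
C8: sp ✓
C9: sp ✓
C6, C8, C9 → 3 sp carbons.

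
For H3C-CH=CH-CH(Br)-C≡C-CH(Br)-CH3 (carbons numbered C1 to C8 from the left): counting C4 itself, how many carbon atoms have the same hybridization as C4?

4

C4 is sp3 (only σ bonds).
C1: sp3 ✓
C2: sp2
C3: sp2
C4: sp3 ✓
C5: sp
C6: sp
C7: sp3 ✓
C8: sp3 ✓
4 carbons are sp3.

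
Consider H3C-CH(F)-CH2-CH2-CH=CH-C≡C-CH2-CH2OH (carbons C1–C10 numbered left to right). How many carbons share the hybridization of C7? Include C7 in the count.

C7 is sp (two π bonds).
C1: sp3
C2: sp3
C3: sp3
C4: sp3
C5: sp2
C6: sp2
C7: sp ✓
C8: sp ✓
C9: sp3
C10: sp3
2 carbons are sp.

2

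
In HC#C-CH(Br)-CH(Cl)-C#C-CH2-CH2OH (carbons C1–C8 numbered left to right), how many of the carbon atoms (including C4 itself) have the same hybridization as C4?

C4 is sp3 (only σ bonds).
C1: sp
C2: sp
C3: sp3 ✓
C4: sp3 ✓
C5: sp
C6: sp
C7: sp3 ✓
C8: sp3 ✓
4 carbons are sp3.

4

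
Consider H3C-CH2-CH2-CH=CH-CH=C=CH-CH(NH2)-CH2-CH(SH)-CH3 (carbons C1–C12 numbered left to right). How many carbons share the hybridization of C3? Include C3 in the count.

7

C3 is sp3 (only σ bonds).
C1: sp3 ✓
C2: sp3 ✓
C3: sp3 ✓
C4: sp2
C5: sp2
C6: sp2
C7: sp
C8: sp2
C9: sp3 ✓
C10: sp3 ✓
C11: sp3 ✓
C12: sp3 ✓
7 carbons are sp3.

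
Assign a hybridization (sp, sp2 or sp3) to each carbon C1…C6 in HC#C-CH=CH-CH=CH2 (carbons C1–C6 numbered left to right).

C1 sp, C2 sp, C3 sp2, C4 sp2, C5 sp2, C6 sp2

C1: 2 σ bonds, plus two π bonds; 2 regions of electron density → sp.
C2: 2 σ bonds, plus two π bonds — 2 electron domains, sp.
C3 — 3 σ bonds, plus one π bond. Steric number 3, so sp2.
C4: 3 σ bonds, plus one π bond — 3 electron domains, sp2.
C5: 3 σ bonds, plus one π bond; 3 regions of electron density → sp2.
C6 — 3 σ bonds, plus one π bond. Steric number 3, so sp2.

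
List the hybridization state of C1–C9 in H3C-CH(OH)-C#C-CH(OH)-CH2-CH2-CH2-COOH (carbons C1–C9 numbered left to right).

C1 sp3, C2 sp3, C3 sp, C4 sp, C5 sp3, C6 sp3, C7 sp3, C8 sp3, C9 sp2

C1: 4 σ bonds; 4 regions of electron density → sp3.
C2 is sp3: 4 σ bonds, 4 electron-density regions.
C3 — 2 σ bonds, plus two π bonds. Steric number 2, so sp.
C4 has 2 σ bonds, plus two π bonds: steric number 2 → sp.
C5: 4 σ bonds — 4 electron domains, sp3.
C6: 4 σ bonds — 4 electron domains, sp3.
C7 has 4 σ bonds: steric number 4 → sp3.
C8 is sp3: 4 σ bonds, 4 electron-density regions.
C9 has 3 σ bonds, plus one π bond: steric number 3 → sp2.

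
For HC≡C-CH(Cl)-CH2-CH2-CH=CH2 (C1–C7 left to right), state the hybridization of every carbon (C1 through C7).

C1: 2 σ bonds, plus two π bonds — 2 electron domains, sp.
C2 (2 σ bonds, plus two π bonds) has steric number 2: sp.
C3: 4 σ bonds; 4 regions of electron density → sp3.
C4 — 4 σ bonds. Steric number 4, so sp3.
C5: 4 σ bonds; 4 regions of electron density → sp3.
C6 — 3 σ bonds, plus one π bond. Steric number 3, so sp2.
C7 (3 σ bonds, plus one π bond) has steric number 3: sp2.

C1 sp, C2 sp, C3 sp3, C4 sp3, C5 sp3, C6 sp2, C7 sp2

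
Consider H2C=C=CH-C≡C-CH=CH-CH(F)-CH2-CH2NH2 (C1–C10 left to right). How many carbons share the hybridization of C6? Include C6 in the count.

4

C6 is sp2 (one π bond).
C1: sp2 ✓
C2: sp
C3: sp2 ✓
C4: sp
C5: sp
C6: sp2 ✓
C7: sp2 ✓
C8: sp3
C9: sp3
C10: sp3
4 carbons are sp2.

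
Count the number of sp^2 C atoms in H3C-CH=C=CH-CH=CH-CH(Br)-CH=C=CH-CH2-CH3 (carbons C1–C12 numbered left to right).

6

C1: sp3
C2: sp2 ✓
C3: sp
C4: sp2 ✓
C5: sp2 ✓
C6: sp2 ✓
C7: sp3
C8: sp2 ✓
C9: sp
C10: sp2 ✓
C11: sp3
C12: sp3
C2, C4, C5, C6, C8, C10 → 6 sp2 carbons.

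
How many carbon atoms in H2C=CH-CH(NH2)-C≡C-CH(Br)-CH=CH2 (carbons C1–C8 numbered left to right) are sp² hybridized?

4

C1: sp2 ✓
C2: sp2 ✓
C3: sp3
C4: sp
C5: sp
C6: sp3
C7: sp2 ✓
C8: sp2 ✓
C1, C2, C7, C8 → 4 sp2 carbons.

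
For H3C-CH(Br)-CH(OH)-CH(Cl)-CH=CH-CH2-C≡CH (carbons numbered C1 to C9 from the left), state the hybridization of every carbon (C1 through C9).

C1 (4 σ bonds) has steric number 4: sp3.
C2: 4 σ bonds — 4 electron domains, sp3.
C3 is sp3: 4 σ bonds, 4 electron-density regions.
C4 carries 4 σ bonds, giving a steric number of 4, so it is sp3.
C5 (3 σ bonds, plus one π bond) has steric number 3: sp2.
C6 has 3 σ bonds, plus one π bond: steric number 3 → sp2.
C7: 4 σ bonds — 4 electron domains, sp3.
C8 carries 2 σ bonds, plus two π bonds, giving a steric number of 2, so it is sp.
C9 (2 σ bonds, plus two π bonds) has steric number 2: sp.

C1 sp3, C2 sp3, C3 sp3, C4 sp3, C5 sp2, C6 sp2, C7 sp3, C8 sp, C9 sp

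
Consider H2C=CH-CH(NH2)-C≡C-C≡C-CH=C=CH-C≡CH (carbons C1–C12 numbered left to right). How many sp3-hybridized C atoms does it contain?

C1: sp2
C2: sp2
C3: sp3 ✓
C4: sp
C5: sp
C6: sp
C7: sp
C8: sp2
C9: sp
C10: sp2
C11: sp
C12: sp
C3 → 1 sp3 carbon.

1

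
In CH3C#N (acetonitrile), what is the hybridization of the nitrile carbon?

sp

The nitrile carbon is sp: 2 σ bonds, plus two π bonds, 2 electron-density regions.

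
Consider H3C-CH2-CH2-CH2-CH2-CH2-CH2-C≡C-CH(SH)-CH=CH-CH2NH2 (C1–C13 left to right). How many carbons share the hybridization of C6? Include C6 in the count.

9

C6 is sp3 (only σ bonds).
C1: sp3 ✓
C2: sp3 ✓
C3: sp3 ✓
C4: sp3 ✓
C5: sp3 ✓
C6: sp3 ✓
C7: sp3 ✓
C8: sp
C9: sp
C10: sp3 ✓
C11: sp2
C12: sp2
C13: sp3 ✓
9 carbons are sp3.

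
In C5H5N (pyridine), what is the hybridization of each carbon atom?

Each carbon atom: 3 σ bonds, plus one π bond; 3 regions of electron density → sp2.

sp^2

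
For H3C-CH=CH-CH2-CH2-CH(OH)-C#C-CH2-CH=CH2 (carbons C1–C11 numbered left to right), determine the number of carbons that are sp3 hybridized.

C1: sp3 ✓
C2: sp2
C3: sp2
C4: sp3 ✓
C5: sp3 ✓
C6: sp3 ✓
C7: sp
C8: sp
C9: sp3 ✓
C10: sp2
C11: sp2
C1, C4, C5, C6, C9 → 5 sp3 carbons.

5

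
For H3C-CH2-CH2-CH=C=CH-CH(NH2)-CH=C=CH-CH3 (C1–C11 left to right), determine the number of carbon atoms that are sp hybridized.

2

C1: sp3
C2: sp3
C3: sp3
C4: sp2
C5: sp ✓
C6: sp2
C7: sp3
C8: sp2
C9: sp ✓
C10: sp2
C11: sp3
C5, C9 → 2 sp carbons.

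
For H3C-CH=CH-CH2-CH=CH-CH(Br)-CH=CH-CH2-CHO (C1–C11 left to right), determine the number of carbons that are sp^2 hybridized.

C1: sp3
C2: sp2 ✓
C3: sp2 ✓
C4: sp3
C5: sp2 ✓
C6: sp2 ✓
C7: sp3
C8: sp2 ✓
C9: sp2 ✓
C10: sp3
C11: sp2 ✓
C2, C3, C5, C6, C8, C9, C11 → 7 sp2 carbons.

7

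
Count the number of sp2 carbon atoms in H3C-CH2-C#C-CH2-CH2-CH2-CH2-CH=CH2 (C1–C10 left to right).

2

C1: sp3
C2: sp3
C3: sp
C4: sp
C5: sp3
C6: sp3
C7: sp3
C8: sp3
C9: sp2 ✓
C10: sp2 ✓
C9, C10 → 2 sp2 carbons.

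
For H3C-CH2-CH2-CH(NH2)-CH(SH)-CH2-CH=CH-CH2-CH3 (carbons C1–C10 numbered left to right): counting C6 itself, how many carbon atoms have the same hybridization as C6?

C6 is sp3 (only σ bonds).
C1: sp3 ✓
C2: sp3 ✓
C3: sp3 ✓
C4: sp3 ✓
C5: sp3 ✓
C6: sp3 ✓
C7: sp2
C8: sp2
C9: sp3 ✓
C10: sp3 ✓
8 carbons are sp3.

8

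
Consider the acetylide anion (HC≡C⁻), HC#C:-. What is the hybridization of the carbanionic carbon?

One σ bond + one lone pair = steric number 2 → sp.

sp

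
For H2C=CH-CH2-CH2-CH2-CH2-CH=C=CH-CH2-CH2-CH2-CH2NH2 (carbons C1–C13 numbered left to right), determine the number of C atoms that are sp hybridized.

C1: sp2
C2: sp2
C3: sp3
C4: sp3
C5: sp3
C6: sp3
C7: sp2
C8: sp ✓
C9: sp2
C10: sp3
C11: sp3
C12: sp3
C13: sp3
C8 → 1 sp carbon.

1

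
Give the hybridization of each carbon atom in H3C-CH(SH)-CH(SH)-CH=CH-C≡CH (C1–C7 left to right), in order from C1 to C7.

C1 sp3, C2 sp3, C3 sp3, C4 sp2, C5 sp2, C6 sp, C7 sp

C1 — 4 σ bonds. Steric number 4, so sp3.
C2: 4 σ bonds — 4 electron domains, sp3.
C3 has 4 σ bonds: steric number 4 → sp3.
C4 has 3 σ bonds, plus one π bond: steric number 3 → sp2.
C5 (3 σ bonds, plus one π bond) has steric number 3: sp2.
C6 carries 2 σ bonds, plus two π bonds, giving a steric number of 2, so it is sp.
C7 is sp: 2 σ bonds, plus two π bonds, 2 electron-density regions.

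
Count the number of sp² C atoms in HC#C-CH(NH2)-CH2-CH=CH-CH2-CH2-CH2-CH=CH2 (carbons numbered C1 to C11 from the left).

C1: sp
C2: sp
C3: sp3
C4: sp3
C5: sp2 ✓
C6: sp2 ✓
C7: sp3
C8: sp3
C9: sp3
C10: sp2 ✓
C11: sp2 ✓
C5, C6, C10, C11 → 4 sp2 carbons.

4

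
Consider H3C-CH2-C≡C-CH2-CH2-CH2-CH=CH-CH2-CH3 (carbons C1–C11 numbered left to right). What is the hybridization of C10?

C10 — 4 σ bonds. Steric number 4, so sp3.

sp^3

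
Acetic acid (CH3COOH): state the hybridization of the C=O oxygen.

The C=O oxygen (1 σ bond and 2 lone pairs, plus one π bond) has steric number 3: sp2.

sp2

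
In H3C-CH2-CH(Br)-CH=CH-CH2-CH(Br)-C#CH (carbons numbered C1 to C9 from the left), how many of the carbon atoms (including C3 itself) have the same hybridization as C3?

C3 is sp3 (only σ bonds).
C1: sp3 ✓
C2: sp3 ✓
C3: sp3 ✓
C4: sp2
C5: sp2
C6: sp3 ✓
C7: sp3 ✓
C8: sp
C9: sp
5 carbons are sp3.

5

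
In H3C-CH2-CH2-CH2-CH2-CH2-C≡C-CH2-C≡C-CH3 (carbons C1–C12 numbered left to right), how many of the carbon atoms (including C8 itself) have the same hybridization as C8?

C8 is sp (two π bonds).
C1: sp3
C2: sp3
C3: sp3
C4: sp3
C5: sp3
C6: sp3
C7: sp ✓
C8: sp ✓
C9: sp3
C10: sp ✓
C11: sp ✓
C12: sp3
4 carbons are sp.

4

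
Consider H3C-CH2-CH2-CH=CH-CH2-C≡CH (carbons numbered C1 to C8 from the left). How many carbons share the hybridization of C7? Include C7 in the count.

C7 is sp (two π bonds).
C1: sp3
C2: sp3
C3: sp3
C4: sp2
C5: sp2
C6: sp3
C7: sp ✓
C8: sp ✓
2 carbons are sp.

2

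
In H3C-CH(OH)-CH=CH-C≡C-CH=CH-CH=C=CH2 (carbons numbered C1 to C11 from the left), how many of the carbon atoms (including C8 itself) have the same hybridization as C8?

C8 is sp2 (one π bond).
C1: sp3
C2: sp3
C3: sp2 ✓
C4: sp2 ✓
C5: sp
C6: sp
C7: sp2 ✓
C8: sp2 ✓
C9: sp2 ✓
C10: sp
C11: sp2 ✓
6 carbons are sp2.

6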